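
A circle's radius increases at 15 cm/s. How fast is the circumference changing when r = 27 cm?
30π cm/s

C = 2πr
dC/dt = 2π · dr/dt = 2π · 15 = 30π cm/s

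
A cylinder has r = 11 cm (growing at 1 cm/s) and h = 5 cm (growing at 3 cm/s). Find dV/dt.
473π cm³/s

V = πr²h
dV/dt = 2πrh·dr/dt + πr²·dh/dt
= 2π(11)(5)(1) + π(11)²(3)
= 473π cm³/s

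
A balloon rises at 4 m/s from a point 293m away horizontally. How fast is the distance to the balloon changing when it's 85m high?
170√93074/46537 ≈ 1.114 m/s

z² = 293² + y²
z = √(293² + 85²) = √93074
dz/dt = y/z · dy/dt = 85/√93074 · 4 = 170√93074/46537 ≈ 1.114 m/s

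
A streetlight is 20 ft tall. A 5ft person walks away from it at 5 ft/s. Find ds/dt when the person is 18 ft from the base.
5/3 ft/s

By similar triangles: 20/(x+s) = 5/s
Solving: s = 5x/15
ds/dt = 5/15 · dx/dt = 1/3 · 5 = 5/3 ft/s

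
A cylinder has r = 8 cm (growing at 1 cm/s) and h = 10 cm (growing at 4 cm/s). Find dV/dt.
416π cm³/s

V = πr²h
dV/dt = 2πrh·dr/dt + πr²·dh/dt
= 2π(8)(10)(1) + π(8)²(4)
= 416π cm³/s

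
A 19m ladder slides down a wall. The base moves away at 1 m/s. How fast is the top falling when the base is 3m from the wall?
3√22/88 ≈ 0.1599 m/s

x² + y² = 19²
2x·dx/dt + 2y·dy/dt = 0
dy/dt = -x/y · dx/dt = -3/(4√22) · 1 = -3√22/88 m/s
The top is descending at 3√22/88 ≈ 0.1599 m/s.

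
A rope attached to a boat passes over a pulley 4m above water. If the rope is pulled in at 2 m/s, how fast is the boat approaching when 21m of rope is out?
42√17/85 ≈ 2.037 m/s

rope² = x² + 4²
x = √(21² - 4²) = 5√17
dx/dt = (rope/x) · d(rope)/dt = (21/(5√17)) · (-2) = -42√17/85 m/s
The boat approaches at 42√17/85 ≈ 2.037 m/s.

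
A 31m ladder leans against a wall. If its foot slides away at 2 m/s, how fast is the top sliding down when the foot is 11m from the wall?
11√210/210 ≈ 0.7591 m/s

x² + y² = 31²
2x·dx/dt + 2y·dy/dt = 0
dy/dt = -x/y · dx/dt = -11/(2√210) · 2 = -11√210/210 m/s
The top is descending at 11√210/210 ≈ 0.7591 m/s.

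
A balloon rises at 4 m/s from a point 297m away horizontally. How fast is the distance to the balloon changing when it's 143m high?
26√898/449 ≈ 1.735 m/s

z² = 297² + y²
z = √(297² + 143²) = 11√898
dz/dt = y/z · dy/dt = 143/(11√898) · 4 = 26√898/449 ≈ 1.735 m/s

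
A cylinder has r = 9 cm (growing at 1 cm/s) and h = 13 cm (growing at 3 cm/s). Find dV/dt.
477π cm³/s

V = πr²h
dV/dt = 2πrh·dr/dt + πr²·dh/dt
= 2π(9)(13)(1) + π(9)²(3)
= 477π cm³/s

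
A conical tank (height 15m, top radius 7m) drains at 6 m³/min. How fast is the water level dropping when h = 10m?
27/(98π) ≈ 0.0877 m/min

r/h = 7/15, so r = (7/15)h
V = (1/3)πr²h = (1/3)π((7/15)h)²h = (49/675)πh³
dV/dh = (49/225)πh²
dh/dt = (dV/dt)/(dV/dh) = -6/((49/225)π·10²) = -27/(98π) m/min
The level is dropping at 27/(98π) ≈ 0.0877 m/min.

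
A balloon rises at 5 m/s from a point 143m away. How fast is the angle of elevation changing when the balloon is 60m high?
0.029731 rad/s

tan(θ) = y/143
sec²(θ) · dθ/dt = (1/143) · dy/dt
dθ/dt = cos²(θ)/143 · 5 = 143/(143² + 60²) · 5
dθ/dt = 0.029731 rad/s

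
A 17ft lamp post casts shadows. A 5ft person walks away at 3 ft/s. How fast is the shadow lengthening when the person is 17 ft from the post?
5/4 ft/s

By similar triangles: 17/(x+s) = 5/s
Solving: s = 5x/12
ds/dt = 5/12 · dx/dt = 5/12 · 3 = 5/4 ft/s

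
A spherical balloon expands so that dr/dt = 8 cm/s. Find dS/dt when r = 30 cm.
1920π cm²/s

S = 4πr²
dS/dt = dS/dr · dr/dt = 8πr · 8
At r = 30: dS/dt = 1920π cm²/s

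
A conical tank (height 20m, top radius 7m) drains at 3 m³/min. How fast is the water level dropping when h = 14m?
300/(2401π) ≈ 0.03977 m/min

r/h = 7/20, so r = (7/20)h
V = (1/3)πr²h = (1/3)π((7/20)h)²h = (49/1200)πh³
dV/dh = (49/400)πh²
dh/dt = (dV/dt)/(dV/dh) = -3/((49/400)π·14²) = -300/(2401π) m/min
The level is dropping at 300/(2401π) ≈ 0.03977 m/min.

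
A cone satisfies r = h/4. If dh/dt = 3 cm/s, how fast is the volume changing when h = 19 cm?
1083π/16 cm³/s

V = (1/3)π(h/4)²h = πh³/48
dV/dt = πh²/16 · 3
At h = 19: dV/dt = 1083π/16 cm³/s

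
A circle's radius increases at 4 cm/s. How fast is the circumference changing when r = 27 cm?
8π cm/s

C = 2πr
dC/dt = 2π · dr/dt = 2π · 4 = 8π cm/s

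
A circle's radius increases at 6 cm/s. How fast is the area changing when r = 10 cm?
120π cm²/s

A = πr²
dA/dt = 2πr · dr/dt = 2π(10)(6) = 120π cm²/s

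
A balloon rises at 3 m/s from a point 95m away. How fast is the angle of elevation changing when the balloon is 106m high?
0.014066 rad/s

tan(θ) = y/95
sec²(θ) · dθ/dt = (1/95) · dy/dt
dθ/dt = cos²(θ)/95 · 3 = 95/(95² + 106²) · 3
dθ/dt = 0.014066 rad/s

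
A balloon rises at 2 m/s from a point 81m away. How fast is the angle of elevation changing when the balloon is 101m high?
0.009665 rad/s

tan(θ) = y/81
sec²(θ) · dθ/dt = (1/81) · dy/dt
dθ/dt = cos²(θ)/81 · 2 = 81/(81² + 101²) · 2
dθ/dt = 0.009665 rad/s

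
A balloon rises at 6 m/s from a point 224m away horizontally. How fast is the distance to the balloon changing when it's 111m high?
666√62497/62497 ≈ 2.664 m/s

z² = 224² + y²
z = √(224² + 111²) = √62497
dz/dt = y/z · dy/dt = 111/√62497 · 6 = 666√62497/62497 ≈ 2.664 m/s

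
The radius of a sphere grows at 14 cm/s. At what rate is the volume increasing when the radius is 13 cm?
9464π cm³/s

V = (4/3)πr³
dV/dt = dV/dr · dr/dt = 4πr² · 14
At r = 13: dV/dt = 9464π cm³/s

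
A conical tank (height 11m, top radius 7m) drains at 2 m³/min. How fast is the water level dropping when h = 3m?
242/(441π) ≈ 0.1747 m/min

r/h = 7/11, so r = (7/11)h
V = (1/3)πr²h = (1/3)π((7/11)h)²h = (49/363)πh³
dV/dh = (49/121)πh²
dh/dt = (dV/dt)/(dV/dh) = -2/((49/121)π·3²) = -242/(441π) m/min
The level is dropping at 242/(441π) ≈ 0.1747 m/min.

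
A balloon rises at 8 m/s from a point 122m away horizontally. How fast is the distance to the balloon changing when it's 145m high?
1160√35909/35909 ≈ 6.121 m/s

z² = 122² + y²
z = √(122² + 145²) = √35909
dz/dt = y/z · dy/dt = 145/√35909 · 8 = 1160√35909/35909 ≈ 6.121 m/s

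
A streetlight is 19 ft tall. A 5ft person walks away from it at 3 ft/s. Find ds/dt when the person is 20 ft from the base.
15/14 ft/s

By similar triangles: 19/(x+s) = 5/s
Solving: s = 5x/14
ds/dt = 5/14 · dx/dt = 5/14 · 3 = 15/14 ft/s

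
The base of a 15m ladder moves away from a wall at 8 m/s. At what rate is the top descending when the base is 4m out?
32√209/209 ≈ 2.213 m/s

x² + y² = 15²
2x·dx/dt + 2y·dy/dt = 0
dy/dt = -x/y · dx/dt = -4/√209 · 8 = -32√209/209 m/s
The top is descending at 32√209/209 ≈ 2.213 m/s.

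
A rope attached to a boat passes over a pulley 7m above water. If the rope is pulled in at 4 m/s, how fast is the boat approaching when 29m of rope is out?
29√22/33 ≈ 4.122 m/s

rope² = x² + 7²
x = √(29² - 7²) = 6√22
dx/dt = (rope/x) · d(rope)/dt = (29/(6√22)) · (-4) = -29√22/33 m/s
The boat approaches at 29√22/33 ≈ 4.122 m/s.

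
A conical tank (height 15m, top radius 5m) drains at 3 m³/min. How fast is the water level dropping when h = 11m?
27/(121π) ≈ 0.07103 m/min

r/h = 5/15, so r = (1/3)h
V = (1/3)πr²h = (1/3)π((1/3)h)²h = (1/27)πh³
dV/dh = (1/9)πh²
dh/dt = (dV/dt)/(dV/dh) = -3/((1/9)π·11²) = -27/(121π) m/min
The level is dropping at 27/(121π) ≈ 0.07103 m/min.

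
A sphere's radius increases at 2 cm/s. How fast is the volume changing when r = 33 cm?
8712π cm³/s

V = (4/3)πr³
dV/dt = dV/dr · dr/dt = 4πr² · 2
At r = 33: dV/dt = 8712π cm³/s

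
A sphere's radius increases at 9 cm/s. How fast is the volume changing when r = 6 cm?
1296π cm³/s

V = (4/3)πr³
dV/dt = dV/dr · dr/dt = 4πr² · 9
At r = 6: dV/dt = 1296π cm³/s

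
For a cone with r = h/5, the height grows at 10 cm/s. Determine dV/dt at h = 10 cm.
40π cm³/s

V = (1/3)π(h/5)²h = πh³/75
dV/dt = πh²/25 · 10
At h = 10: dV/dt = 40π cm³/s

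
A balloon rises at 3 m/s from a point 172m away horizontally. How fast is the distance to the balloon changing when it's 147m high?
441√51193/51193 ≈ 1.949 m/s

z² = 172² + y²
z = √(172² + 147²) = √51193
dz/dt = y/z · dy/dt = 147/√51193 · 3 = 441√51193/51193 ≈ 1.949 m/s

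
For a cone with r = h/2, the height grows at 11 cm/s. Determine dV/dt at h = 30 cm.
2475π cm³/s

V = (1/3)π(h/2)²h = πh³/12
dV/dt = πh²/4 · 11
At h = 30: dV/dt = 2475π cm³/s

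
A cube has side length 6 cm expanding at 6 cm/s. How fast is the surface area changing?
432 cm²/s

A = 6s²
dA/dt = 12s · ds/dt = 12·6·6 = 432 cm²/s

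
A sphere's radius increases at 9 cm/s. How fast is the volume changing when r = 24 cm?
20736π cm³/s

V = (4/3)πr³
dV/dt = dV/dr · dr/dt = 4πr² · 9
At r = 24: dV/dt = 20736π cm³/s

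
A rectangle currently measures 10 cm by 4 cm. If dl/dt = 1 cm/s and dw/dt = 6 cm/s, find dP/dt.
14 cm/s

P = 2(l + w)
dP/dt = 2(dl/dt + dw/dt) = 2(1 + 6) = 14 cm/s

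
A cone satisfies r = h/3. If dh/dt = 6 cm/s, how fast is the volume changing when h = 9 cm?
54π cm³/s

V = (1/3)π(h/3)²h = πh³/27
dV/dt = πh²/9 · 6
At h = 9: dV/dt = 54π cm³/s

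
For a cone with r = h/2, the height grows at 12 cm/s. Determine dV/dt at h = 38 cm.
4332π cm³/s

V = (1/3)π(h/2)²h = πh³/12
dV/dt = πh²/4 · 12
At h = 38: dV/dt = 4332π cm³/s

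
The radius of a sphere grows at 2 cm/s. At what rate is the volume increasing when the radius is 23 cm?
4232π cm³/s

V = (4/3)πr³
dV/dt = dV/dr · dr/dt = 4πr² · 2
At r = 23: dV/dt = 4232π cm³/s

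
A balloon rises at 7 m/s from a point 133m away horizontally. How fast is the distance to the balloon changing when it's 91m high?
91√530/530 ≈ 3.953 m/s

z² = 133² + y²
z = √(133² + 91²) = 7√530
dz/dt = y/z · dy/dt = 91/(7√530) · 7 = 91√530/530 ≈ 3.953 m/s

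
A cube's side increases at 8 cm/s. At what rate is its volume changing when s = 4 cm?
384 cm³/s

V = s³
dV/dt = 3s² · ds/dt = 3·4²·8 = 384 cm³/s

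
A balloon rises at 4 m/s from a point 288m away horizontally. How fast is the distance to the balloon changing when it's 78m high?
52√2473/2473 ≈ 1.046 m/s

z² = 288² + y²
z = √(288² + 78²) = 6√2473
dz/dt = y/z · dy/dt = 78/(6√2473) · 4 = 52√2473/2473 ≈ 1.046 m/s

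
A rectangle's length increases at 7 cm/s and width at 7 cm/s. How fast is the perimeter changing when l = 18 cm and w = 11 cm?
28 cm/s

P = 2(l + w)
dP/dt = 2(dl/dt + dw/dt) = 2(7 + 7) = 28 cm/s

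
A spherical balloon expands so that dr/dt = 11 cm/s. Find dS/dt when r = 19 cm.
1672π cm²/s

S = 4πr²
dS/dt = dS/dr · dr/dt = 8πr · 11
At r = 19: dS/dt = 1672π cm²/s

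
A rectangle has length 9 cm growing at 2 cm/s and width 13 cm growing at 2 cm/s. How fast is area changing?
44 cm²/s

A = lw
dA/dt = w·dl/dt + l·dw/dt = 13·2 + 9·2 = 44 cm²/s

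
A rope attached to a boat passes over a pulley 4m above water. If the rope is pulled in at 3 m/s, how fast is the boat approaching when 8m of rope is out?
2√3 ≈ 3.464 m/s

rope² = x² + 4²
x = √(8² - 4²) = 4√3
dx/dt = (rope/x) · d(rope)/dt = (8/(4√3)) · (-3) = -2√3 m/s
The boat approaches at 2√3 ≈ 3.464 m/s.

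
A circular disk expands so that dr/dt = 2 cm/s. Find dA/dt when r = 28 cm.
112π cm²/s

A = πr²
dA/dt = 2πr · dr/dt = 2π(28)(2) = 112π cm²/s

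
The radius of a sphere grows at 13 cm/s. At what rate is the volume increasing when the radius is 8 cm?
3328π cm³/s

V = (4/3)πr³
dV/dt = dV/dr · dr/dt = 4πr² · 13
At r = 8: dV/dt = 3328π cm³/s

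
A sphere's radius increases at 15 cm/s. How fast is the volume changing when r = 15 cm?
13500π cm³/s

V = (4/3)πr³
dV/dt = dV/dr · dr/dt = 4πr² · 15
At r = 15: dV/dt = 13500π cm³/s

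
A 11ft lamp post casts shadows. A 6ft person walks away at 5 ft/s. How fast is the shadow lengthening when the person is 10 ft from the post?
6 ft/s

By similar triangles: 11/(x+s) = 6/s
Solving: s = 6x/5
ds/dt = 6/5 · dx/dt = 6/5 · 5 = 6 ft/s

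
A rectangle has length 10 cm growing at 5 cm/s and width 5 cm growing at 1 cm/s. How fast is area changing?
35 cm²/s

A = lw
dA/dt = w·dl/dt + l·dw/dt = 5·5 + 10·1 = 35 cm²/s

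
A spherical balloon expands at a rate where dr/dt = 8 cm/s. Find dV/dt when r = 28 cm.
25088π cm³/s

V = (4/3)πr³
dV/dt = dV/dr · dr/dt = 4πr² · 8
At r = 28: dV/dt = 25088π cm³/s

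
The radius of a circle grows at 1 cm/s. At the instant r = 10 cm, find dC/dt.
2π cm/s

C = 2πr
dC/dt = 2π · dr/dt = 2π · 1 = 2π cm/s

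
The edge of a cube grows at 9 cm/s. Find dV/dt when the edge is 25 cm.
16875 cm³/s

V = s³
dV/dt = 3s² · ds/dt = 3·25²·9 = 16875 cm³/s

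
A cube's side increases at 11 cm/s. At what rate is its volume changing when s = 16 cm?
8448 cm³/s

V = s³
dV/dt = 3s² · ds/dt = 3·16²·11 = 8448 cm³/s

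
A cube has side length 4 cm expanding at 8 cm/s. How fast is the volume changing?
384 cm³/s

V = s³
dV/dt = 3s² · ds/dt = 3·4²·8 = 384 cm³/s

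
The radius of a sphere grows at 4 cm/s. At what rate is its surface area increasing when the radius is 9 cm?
288π cm²/s

S = 4πr²
dS/dt = dS/dr · dr/dt = 8πr · 4
At r = 9: dS/dt = 288π cm²/s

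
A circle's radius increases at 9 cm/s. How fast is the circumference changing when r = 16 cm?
18π cm/s

C = 2πr
dC/dt = 2π · dr/dt = 2π · 9 = 18π cm/s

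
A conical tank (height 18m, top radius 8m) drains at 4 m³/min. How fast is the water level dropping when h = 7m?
81/(196π) ≈ 0.1315 m/min

r/h = 8/18, so r = (4/9)h
V = (1/3)πr²h = (1/3)π((4/9)h)²h = (16/243)πh³
dV/dh = (16/81)πh²
dh/dt = (dV/dt)/(dV/dh) = -4/((16/81)π·7²) = -81/(196π) m/min
The level is dropping at 81/(196π) ≈ 0.1315 m/min.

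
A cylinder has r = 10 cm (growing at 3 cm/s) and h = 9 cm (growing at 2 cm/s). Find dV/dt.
740π cm³/s

V = πr²h
dV/dt = 2πrh·dr/dt + πr²·dh/dt
= 2π(10)(9)(3) + π(10)²(2)
= 740π cm³/s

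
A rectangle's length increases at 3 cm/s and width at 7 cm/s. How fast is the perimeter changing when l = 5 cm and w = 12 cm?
20 cm/s

P = 2(l + w)
dP/dt = 2(dl/dt + dw/dt) = 2(3 + 7) = 20 cm/s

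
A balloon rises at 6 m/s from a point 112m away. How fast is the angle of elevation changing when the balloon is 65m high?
0.040074 rad/s

tan(θ) = y/112
sec²(θ) · dθ/dt = (1/112) · dy/dt
dθ/dt = cos²(θ)/112 · 6 = 112/(112² + 65²) · 6
dθ/dt = 0.040074 rad/s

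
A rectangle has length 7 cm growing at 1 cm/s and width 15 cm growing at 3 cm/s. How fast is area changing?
36 cm²/s

A = lw
dA/dt = w·dl/dt + l·dw/dt = 15·1 + 7·3 = 36 cm²/s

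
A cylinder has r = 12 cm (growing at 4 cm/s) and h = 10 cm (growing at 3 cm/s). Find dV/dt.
1392π cm³/s

V = πr²h
dV/dt = 2πrh·dr/dt + πr²·dh/dt
= 2π(12)(10)(4) + π(12)²(3)
= 1392π cm³/s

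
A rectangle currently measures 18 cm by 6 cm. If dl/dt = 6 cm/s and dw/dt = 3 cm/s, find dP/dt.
18 cm/s

P = 2(l + w)
dP/dt = 2(dl/dt + dw/dt) = 2(6 + 3) = 18 cm/s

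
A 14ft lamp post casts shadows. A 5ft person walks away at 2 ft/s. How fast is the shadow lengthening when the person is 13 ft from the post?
10/9 ft/s

By similar triangles: 14/(x+s) = 5/s
Solving: s = 5x/9
ds/dt = 5/9 · dx/dt = 5/9 · 2 = 10/9 ft/s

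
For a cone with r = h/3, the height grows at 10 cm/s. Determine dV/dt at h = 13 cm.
1690π/9 cm³/s

V = (1/3)π(h/3)²h = πh³/27
dV/dt = πh²/9 · 10
At h = 13: dV/dt = 1690π/9 cm³/s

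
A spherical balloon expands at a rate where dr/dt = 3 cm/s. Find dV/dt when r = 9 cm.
972π cm³/s

V = (4/3)πr³
dV/dt = dV/dr · dr/dt = 4πr² · 3
At r = 9: dV/dt = 972π cm³/s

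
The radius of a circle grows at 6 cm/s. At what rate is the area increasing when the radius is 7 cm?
84π cm²/s

A = πr²
dA/dt = 2πr · dr/dt = 2π(7)(6) = 84π cm²/s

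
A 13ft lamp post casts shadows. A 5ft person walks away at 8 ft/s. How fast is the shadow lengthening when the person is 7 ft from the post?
5 ft/s

By similar triangles: 13/(x+s) = 5/s
Solving: s = 5x/8
ds/dt = 5/8 · dx/dt = 5/8 · 8 = 5 ft/s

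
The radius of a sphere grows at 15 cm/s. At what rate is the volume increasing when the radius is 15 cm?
13500π cm³/s

V = (4/3)πr³
dV/dt = dV/dr · dr/dt = 4πr² · 15
At r = 15: dV/dt = 13500π cm³/s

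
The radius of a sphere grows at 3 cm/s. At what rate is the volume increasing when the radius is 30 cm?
10800π cm³/s

V = (4/3)πr³
dV/dt = dV/dr · dr/dt = 4πr² · 3
At r = 30: dV/dt = 10800π cm³/s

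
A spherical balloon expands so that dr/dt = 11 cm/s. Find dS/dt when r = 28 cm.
2464π cm²/s

S = 4πr²
dS/dt = dS/dr · dr/dt = 8πr · 11
At r = 28: dS/dt = 2464π cm²/s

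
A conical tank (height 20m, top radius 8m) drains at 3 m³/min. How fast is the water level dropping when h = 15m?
1/(12π) ≈ 0.02653 m/min

r/h = 8/20, so r = (2/5)h
V = (1/3)πr²h = (1/3)π((2/5)h)²h = (4/75)πh³
dV/dh = (4/25)πh²
dh/dt = (dV/dt)/(dV/dh) = -3/((4/25)π·15²) = -1/(12π) m/min
The level is dropping at 1/(12π) ≈ 0.02653 m/min.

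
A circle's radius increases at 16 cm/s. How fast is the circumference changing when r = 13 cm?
32π cm/s

C = 2πr
dC/dt = 2π · dr/dt = 2π · 16 = 32π cm/s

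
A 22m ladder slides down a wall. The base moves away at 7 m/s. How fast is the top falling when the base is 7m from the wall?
49√435/435 ≈ 2.349 m/s

x² + y² = 22²
2x·dx/dt + 2y·dy/dt = 0
dy/dt = -x/y · dx/dt = -7/√435 · 7 = -49√435/435 m/s
The top is descending at 49√435/435 ≈ 2.349 m/s.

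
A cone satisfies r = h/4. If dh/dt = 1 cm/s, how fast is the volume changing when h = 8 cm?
4π cm³/s

V = (1/3)π(h/4)²h = πh³/48
dV/dt = πh²/16 · 1
At h = 8: dV/dt = 4π cm³/s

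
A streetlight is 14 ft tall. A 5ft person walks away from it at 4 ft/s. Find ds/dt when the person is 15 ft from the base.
20/9 ft/s

By similar triangles: 14/(x+s) = 5/s
Solving: s = 5x/9
ds/dt = 5/9 · dx/dt = 5/9 · 4 = 20/9 ft/s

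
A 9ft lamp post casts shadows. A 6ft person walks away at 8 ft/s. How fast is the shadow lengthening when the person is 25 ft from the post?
16 ft/s

By similar triangles: 9/(x+s) = 6/s
Solving: s = 6x/3
ds/dt = 6/3 · dx/dt = 2 · 8 = 16 ft/s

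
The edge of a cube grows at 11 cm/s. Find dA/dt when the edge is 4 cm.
528 cm²/s

A = 6s²
dA/dt = 12s · ds/dt = 12·4·11 = 528 cm²/s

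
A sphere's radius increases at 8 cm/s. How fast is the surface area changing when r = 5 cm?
320π cm²/s

S = 4πr²
dS/dt = dS/dr · dr/dt = 8πr · 8
At r = 5: dS/dt = 320π cm²/s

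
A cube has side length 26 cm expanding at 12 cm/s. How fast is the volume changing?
24336 cm³/s

V = s³
dV/dt = 3s² · ds/dt = 3·26²·12 = 24336 cm³/s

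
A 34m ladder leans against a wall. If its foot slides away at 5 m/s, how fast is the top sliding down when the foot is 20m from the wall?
50√21/63 ≈ 3.637 m/s

x² + y² = 34²
2x·dx/dt + 2y·dy/dt = 0
dy/dt = -x/y · dx/dt = -20/(6√21) · 5 = -50√21/63 m/s
The top is descending at 50√21/63 ≈ 3.637 m/s.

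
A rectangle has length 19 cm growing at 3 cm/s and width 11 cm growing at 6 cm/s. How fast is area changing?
147 cm²/s

A = lw
dA/dt = w·dl/dt + l·dw/dt = 11·3 + 19·6 = 147 cm²/s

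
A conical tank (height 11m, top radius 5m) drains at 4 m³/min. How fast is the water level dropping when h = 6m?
121/(225π) ≈ 0.1712 m/min

r/h = 5/11, so r = (5/11)h
V = (1/3)πr²h = (1/3)π((5/11)h)²h = (25/363)πh³
dV/dh = (25/121)πh²
dh/dt = (dV/dt)/(dV/dh) = -4/((25/121)π·6²) = -121/(225π) m/min
The level is dropping at 121/(225π) ≈ 0.1712 m/min.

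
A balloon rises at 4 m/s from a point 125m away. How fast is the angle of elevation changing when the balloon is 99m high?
0.019665 rad/s

tan(θ) = y/125
sec²(θ) · dθ/dt = (1/125) · dy/dt
dθ/dt = cos²(θ)/125 · 4 = 125/(125² + 99²) · 4
dθ/dt = 0.019665 rad/s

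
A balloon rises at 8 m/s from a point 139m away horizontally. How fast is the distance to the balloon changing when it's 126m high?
1008√35197/35197 ≈ 5.373 m/s

z² = 139² + y²
z = √(139² + 126²) = √35197
dz/dt = y/z · dy/dt = 126/√35197 · 8 = 1008√35197/35197 ≈ 5.373 m/s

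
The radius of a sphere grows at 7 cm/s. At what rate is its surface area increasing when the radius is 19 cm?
1064π cm²/s

S = 4πr²
dS/dt = dS/dr · dr/dt = 8πr · 7
At r = 19: dS/dt = 1064π cm²/s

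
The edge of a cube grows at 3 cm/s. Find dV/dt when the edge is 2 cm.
36 cm³/s

V = s³
dV/dt = 3s² · ds/dt = 3·2²·3 = 36 cm³/s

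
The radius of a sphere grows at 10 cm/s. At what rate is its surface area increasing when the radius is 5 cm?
400π cm²/s

S = 4πr²
dS/dt = dS/dr · dr/dt = 8πr · 10
At r = 5: dS/dt = 400π cm²/s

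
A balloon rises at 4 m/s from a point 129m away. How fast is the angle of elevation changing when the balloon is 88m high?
0.021161 rad/s

tan(θ) = y/129
sec²(θ) · dθ/dt = (1/129) · dy/dt
dθ/dt = cos²(θ)/129 · 4 = 129/(129² + 88²) · 4
dθ/dt = 0.021161 rad/s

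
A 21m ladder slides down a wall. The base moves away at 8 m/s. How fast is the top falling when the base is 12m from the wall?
32√33/33 ≈ 5.57 m/s

x² + y² = 21²
2x·dx/dt + 2y·dy/dt = 0
dy/dt = -x/y · dx/dt = -12/(3√33) · 8 = -32√33/33 m/s
The top is descending at 32√33/33 ≈ 5.57 m/s.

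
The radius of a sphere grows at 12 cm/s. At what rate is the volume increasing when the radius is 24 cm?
27648π cm³/s

V = (4/3)πr³
dV/dt = dV/dr · dr/dt = 4πr² · 12
At r = 24: dV/dt = 27648π cm³/s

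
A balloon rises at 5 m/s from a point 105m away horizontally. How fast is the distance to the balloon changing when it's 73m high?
365√16354/16354 ≈ 2.854 m/s

z² = 105² + y²
z = √(105² + 73²) = √16354
dz/dt = y/z · dy/dt = 73/√16354 · 5 = 365√16354/16354 ≈ 2.854 m/s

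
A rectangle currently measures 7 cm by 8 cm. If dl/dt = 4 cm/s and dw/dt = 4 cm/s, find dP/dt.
16 cm/s

P = 2(l + w)
dP/dt = 2(dl/dt + dw/dt) = 2(4 + 4) = 16 cm/s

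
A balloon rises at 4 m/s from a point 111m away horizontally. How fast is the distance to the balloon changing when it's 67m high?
134√10/205 ≈ 2.067 m/s

z² = 111² + y²
z = √(111² + 67²) = 41√10
dz/dt = y/z · dy/dt = 67/(41√10) · 4 = 134√10/205 ≈ 2.067 m/s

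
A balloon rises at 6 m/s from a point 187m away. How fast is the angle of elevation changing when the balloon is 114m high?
0.023392 rad/s

tan(θ) = y/187
sec²(θ) · dθ/dt = (1/187) · dy/dt
dθ/dt = cos²(θ)/187 · 6 = 187/(187² + 114²) · 6
dθ/dt = 0.023392 rad/s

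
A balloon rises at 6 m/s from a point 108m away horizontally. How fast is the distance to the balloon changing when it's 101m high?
606√21865/21865 ≈ 4.098 m/s

z² = 108² + y²
z = √(108² + 101²) = √21865
dz/dt = y/z · dy/dt = 101/√21865 · 6 = 606√21865/21865 ≈ 4.098 m/s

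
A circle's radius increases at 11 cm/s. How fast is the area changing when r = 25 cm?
550π cm²/s

A = πr²
dA/dt = 2πr · dr/dt = 2π(25)(11) = 550π cm²/s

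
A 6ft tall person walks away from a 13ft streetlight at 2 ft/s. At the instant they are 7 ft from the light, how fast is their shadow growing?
12/7 ft/s

By similar triangles: 13/(x+s) = 6/s
Solving: s = 6x/7
ds/dt = 6/7 · dx/dt = 6/7 · 2 = 12/7 ft/s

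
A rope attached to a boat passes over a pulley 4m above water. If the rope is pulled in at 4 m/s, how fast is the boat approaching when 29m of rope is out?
116√33/165 ≈ 4.039 m/s

rope² = x² + 4²
x = √(29² - 4²) = 5√33
dx/dt = (rope/x) · d(rope)/dt = (29/(5√33)) · (-4) = -116√33/165 m/s
The boat approaches at 116√33/165 ≈ 4.039 m/s.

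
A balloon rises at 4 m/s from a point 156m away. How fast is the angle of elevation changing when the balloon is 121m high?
0.016009 rad/s

tan(θ) = y/156
sec²(θ) · dθ/dt = (1/156) · dy/dt
dθ/dt = cos²(θ)/156 · 4 = 156/(156² + 121²) · 4
dθ/dt = 0.016009 rad/s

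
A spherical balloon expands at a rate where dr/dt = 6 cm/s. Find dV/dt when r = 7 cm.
1176π cm³/s

V = (4/3)πr³
dV/dt = dV/dr · dr/dt = 4πr² · 6
At r = 7: dV/dt = 1176π cm³/s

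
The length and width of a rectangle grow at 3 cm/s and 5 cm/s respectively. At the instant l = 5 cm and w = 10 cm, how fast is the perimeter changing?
16 cm/s

P = 2(l + w)
dP/dt = 2(dl/dt + dw/dt) = 2(3 + 5) = 16 cm/s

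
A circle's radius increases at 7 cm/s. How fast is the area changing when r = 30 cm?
420π cm²/s

A = πr²
dA/dt = 2πr · dr/dt = 2π(30)(7) = 420π cm²/s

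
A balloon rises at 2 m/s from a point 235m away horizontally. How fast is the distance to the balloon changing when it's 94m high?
4√29/29 ≈ 0.7428 m/s

z² = 235² + y²
z = √(235² + 94²) = 47√29
dz/dt = y/z · dy/dt = 94/(47√29) · 2 = 4√29/29 ≈ 0.7428 m/s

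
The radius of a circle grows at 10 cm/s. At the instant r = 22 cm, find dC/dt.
20π cm/s

C = 2πr
dC/dt = 2π · dr/dt = 2π · 10 = 20π cm/s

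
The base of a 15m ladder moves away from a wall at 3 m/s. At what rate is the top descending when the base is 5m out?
3√2/4 ≈ 1.061 m/s

x² + y² = 15²
2x·dx/dt + 2y·dy/dt = 0
dy/dt = -x/y · dx/dt = -5/(10√2) · 3 = -3√2/4 m/s
The top is descending at 3√2/4 ≈ 1.061 m/s.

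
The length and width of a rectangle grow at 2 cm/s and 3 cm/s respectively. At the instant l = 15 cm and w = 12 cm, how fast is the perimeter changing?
10 cm/s

P = 2(l + w)
dP/dt = 2(dl/dt + dw/dt) = 2(2 + 3) = 10 cm/s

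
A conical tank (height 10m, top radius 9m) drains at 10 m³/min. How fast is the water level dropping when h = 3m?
1000/(729π) ≈ 0.4366 m/min

r/h = 9/10, so r = (9/10)h
V = (1/3)πr²h = (1/3)π((9/10)h)²h = (27/100)πh³
dV/dh = (81/100)πh²
dh/dt = (dV/dt)/(dV/dh) = -10/((81/100)π·3²) = -1000/(729π) m/min
The level is dropping at 1000/(729π) ≈ 0.4366 m/min.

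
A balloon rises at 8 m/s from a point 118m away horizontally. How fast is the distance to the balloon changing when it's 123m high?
984√29053/29053 ≈ 5.773 m/s

z² = 118² + y²
z = √(118² + 123²) = √29053
dz/dt = y/z · dy/dt = 123/√29053 · 8 = 984√29053/29053 ≈ 5.773 m/s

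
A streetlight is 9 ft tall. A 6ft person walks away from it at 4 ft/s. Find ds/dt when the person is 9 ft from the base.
8 ft/s

By similar triangles: 9/(x+s) = 6/s
Solving: s = 6x/3
ds/dt = 6/3 · dx/dt = 2 · 4 = 8 ft/s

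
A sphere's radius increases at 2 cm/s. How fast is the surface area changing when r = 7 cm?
112π cm²/s

S = 4πr²
dS/dt = dS/dr · dr/dt = 8πr · 2
At r = 7: dS/dt = 112π cm²/s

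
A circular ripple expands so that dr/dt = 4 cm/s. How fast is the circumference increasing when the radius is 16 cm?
8π cm/s

C = 2πr
dC/dt = 2π · dr/dt = 2π · 4 = 8π cm/s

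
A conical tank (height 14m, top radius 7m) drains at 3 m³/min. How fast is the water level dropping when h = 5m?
12/(25π) ≈ 0.1528 m/min

r/h = 7/14, so r = (1/2)h
V = (1/3)πr²h = (1/3)π((1/2)h)²h = (1/12)πh³
dV/dh = (1/4)πh²
dh/dt = (dV/dt)/(dV/dh) = -3/((1/4)π·5²) = -12/(25π) m/min
The level is dropping at 12/(25π) ≈ 0.1528 m/min.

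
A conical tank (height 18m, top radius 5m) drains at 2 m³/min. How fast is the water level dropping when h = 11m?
648/(3025π) ≈ 0.06819 m/min

r/h = 5/18, so r = (5/18)h
V = (1/3)πr²h = (1/3)π((5/18)h)²h = (25/972)πh³
dV/dh = (25/324)πh²
dh/dt = (dV/dt)/(dV/dh) = -2/((25/324)π·11²) = -648/(3025π) m/min
The level is dropping at 648/(3025π) ≈ 0.06819 m/min.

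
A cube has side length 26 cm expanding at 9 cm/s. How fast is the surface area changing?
2808 cm²/s

A = 6s²
dA/dt = 12s · ds/dt = 12·26·9 = 2808 cm²/s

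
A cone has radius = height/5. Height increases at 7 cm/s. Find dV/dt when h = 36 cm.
9072π/25 cm³/s

V = (1/3)π(h/5)²h = πh³/75
dV/dt = πh²/25 · 7
At h = 36: dV/dt = 9072π/25 cm³/s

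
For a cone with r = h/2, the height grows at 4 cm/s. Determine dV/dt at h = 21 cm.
441π cm³/s

V = (1/3)π(h/2)²h = πh³/12
dV/dt = πh²/4 · 4
At h = 21: dV/dt = 441π cm³/s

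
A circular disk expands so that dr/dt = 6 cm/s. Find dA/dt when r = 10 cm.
120π cm²/s

A = πr²
dA/dt = 2πr · dr/dt = 2π(10)(6) = 120π cm²/s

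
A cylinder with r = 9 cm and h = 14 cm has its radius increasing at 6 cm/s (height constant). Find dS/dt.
384π cm²/s

S = 2πrh + 2πr² (lateral + bases)
dS/dt = (2πh + 4πr)·dr/dt = (2π·14 + 4π·9)·6
= 384π cm²/s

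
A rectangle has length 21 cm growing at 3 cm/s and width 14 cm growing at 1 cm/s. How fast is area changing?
63 cm²/s

A = lw
dA/dt = w·dl/dt + l·dw/dt = 14·3 + 21·1 = 63 cm²/s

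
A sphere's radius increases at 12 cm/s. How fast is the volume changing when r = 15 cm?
10800π cm³/s

V = (4/3)πr³
dV/dt = dV/dr · dr/dt = 4πr² · 12
At r = 15: dV/dt = 10800π cm³/s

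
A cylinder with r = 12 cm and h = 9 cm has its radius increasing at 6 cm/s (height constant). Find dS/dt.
396π cm²/s

S = 2πrh + 2πr² (lateral + bases)
dS/dt = (2πh + 4πr)·dr/dt = (2π·9 + 4π·12)·6
= 396π cm²/s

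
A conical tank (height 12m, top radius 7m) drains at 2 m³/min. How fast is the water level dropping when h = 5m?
288/(1225π) ≈ 0.07484 m/min

r/h = 7/12, so r = (7/12)h
V = (1/3)πr²h = (1/3)π((7/12)h)²h = (49/432)πh³
dV/dh = (49/144)πh²
dh/dt = (dV/dt)/(dV/dh) = -2/((49/144)π·5²) = -288/(1225π) m/min
The level is dropping at 288/(1225π) ≈ 0.07484 m/min.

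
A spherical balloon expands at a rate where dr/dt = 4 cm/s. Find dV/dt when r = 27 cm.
11664π cm³/s

V = (4/3)πr³
dV/dt = dV/dr · dr/dt = 4πr² · 4
At r = 27: dV/dt = 11664π cm³/s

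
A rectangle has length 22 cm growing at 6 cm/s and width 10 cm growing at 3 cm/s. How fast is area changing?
126 cm²/s

A = lw
dA/dt = w·dl/dt + l·dw/dt = 10·6 + 22·3 = 126 cm²/s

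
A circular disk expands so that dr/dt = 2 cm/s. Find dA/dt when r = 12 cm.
48π cm²/s

A = πr²
dA/dt = 2πr · dr/dt = 2π(12)(2) = 48π cm²/s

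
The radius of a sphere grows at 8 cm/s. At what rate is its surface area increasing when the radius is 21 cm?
1344π cm²/s

S = 4πr²
dS/dt = dS/dr · dr/dt = 8πr · 8
At r = 21: dS/dt = 1344π cm²/s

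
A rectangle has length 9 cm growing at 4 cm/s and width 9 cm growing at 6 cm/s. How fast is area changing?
90 cm²/s

A = lw
dA/dt = w·dl/dt + l·dw/dt = 9·4 + 9·6 = 90 cm²/s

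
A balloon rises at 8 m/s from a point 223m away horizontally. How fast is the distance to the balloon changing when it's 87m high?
348√57298/28649 ≈ 2.908 m/s

z² = 223² + y²
z = √(223² + 87²) = √57298
dz/dt = y/z · dy/dt = 87/√57298 · 8 = 348√57298/28649 ≈ 2.908 m/s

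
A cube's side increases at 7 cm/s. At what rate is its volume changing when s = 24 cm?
12096 cm³/s

V = s³
dV/dt = 3s² · ds/dt = 3·24²·7 = 12096 cm³/s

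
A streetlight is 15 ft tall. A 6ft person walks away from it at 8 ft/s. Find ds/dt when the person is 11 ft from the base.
16/3 ft/s

By similar triangles: 15/(x+s) = 6/s
Solving: s = 6x/9
ds/dt = 6/9 · dx/dt = 2/3 · 8 = 16/3 ft/s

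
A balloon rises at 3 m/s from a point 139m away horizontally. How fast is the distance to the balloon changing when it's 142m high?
426√39485/39485 ≈ 2.144 m/s

z² = 139² + y²
z = √(139² + 142²) = √39485
dz/dt = y/z · dy/dt = 142/√39485 · 3 = 426√39485/39485 ≈ 2.144 m/s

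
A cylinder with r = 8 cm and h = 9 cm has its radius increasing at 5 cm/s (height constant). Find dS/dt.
250π cm²/s

S = 2πrh + 2πr² (lateral + bases)
dS/dt = (2πh + 4πr)·dr/dt = (2π·9 + 4π·8)·5
= 250π cm²/s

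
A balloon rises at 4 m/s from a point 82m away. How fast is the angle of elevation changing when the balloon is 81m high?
0.024689 rad/s

tan(θ) = y/82
sec²(θ) · dθ/dt = (1/82) · dy/dt
dθ/dt = cos²(θ)/82 · 4 = 82/(82² + 81²) · 4
dθ/dt = 0.024689 rad/s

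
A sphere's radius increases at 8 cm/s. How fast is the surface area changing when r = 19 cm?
1216π cm²/s

S = 4πr²
dS/dt = dS/dr · dr/dt = 8πr · 8
At r = 19: dS/dt = 1216π cm²/s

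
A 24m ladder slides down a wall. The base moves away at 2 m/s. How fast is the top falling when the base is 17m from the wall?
34√287/287 ≈ 2.007 m/s

x² + y² = 24²
2x·dx/dt + 2y·dy/dt = 0
dy/dt = -x/y · dx/dt = -17/√287 · 2 = -34√287/287 m/s
The top is descending at 34√287/287 ≈ 2.007 m/s.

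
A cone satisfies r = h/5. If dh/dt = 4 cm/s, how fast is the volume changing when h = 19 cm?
1444π/25 cm³/s

V = (1/3)π(h/5)²h = πh³/75
dV/dt = πh²/25 · 4
At h = 19: dV/dt = 1444π/25 cm³/s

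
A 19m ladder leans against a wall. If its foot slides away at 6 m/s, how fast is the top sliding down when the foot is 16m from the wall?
32√105/35 ≈ 9.369 m/s

x² + y² = 19²
2x·dx/dt + 2y·dy/dt = 0
dy/dt = -x/y · dx/dt = -16/√105 · 6 = -32√105/35 m/s
The top is descending at 32√105/35 ≈ 9.369 m/s.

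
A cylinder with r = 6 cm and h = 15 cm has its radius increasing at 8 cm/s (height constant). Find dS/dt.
432π cm²/s

S = 2πrh + 2πr² (lateral + bases)
dS/dt = (2πh + 4πr)·dr/dt = (2π·15 + 4π·6)·8
= 432π cm²/s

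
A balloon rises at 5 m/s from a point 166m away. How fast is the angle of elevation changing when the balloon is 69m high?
0.025683 rad/s

tan(θ) = y/166
sec²(θ) · dθ/dt = (1/166) · dy/dt
dθ/dt = cos²(θ)/166 · 5 = 166/(166² + 69²) · 5
dθ/dt = 0.025683 rad/s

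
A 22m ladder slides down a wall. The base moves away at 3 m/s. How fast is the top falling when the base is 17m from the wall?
17√195/65 ≈ 3.652 m/s

x² + y² = 22²
2x·dx/dt + 2y·dy/dt = 0
dy/dt = -x/y · dx/dt = -17/√195 · 3 = -17√195/65 m/s
The top is descending at 17√195/65 ≈ 3.652 m/s.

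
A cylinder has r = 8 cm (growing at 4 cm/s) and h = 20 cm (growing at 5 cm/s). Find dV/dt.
1600π cm³/s

V = πr²h
dV/dt = 2πrh·dr/dt + πr²·dh/dt
= 2π(8)(20)(4) + π(8)²(5)
= 1600π cm³/s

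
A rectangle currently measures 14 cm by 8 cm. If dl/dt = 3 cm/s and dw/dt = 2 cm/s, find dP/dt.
10 cm/s

P = 2(l + w)
dP/dt = 2(dl/dt + dw/dt) = 2(3 + 2) = 10 cm/s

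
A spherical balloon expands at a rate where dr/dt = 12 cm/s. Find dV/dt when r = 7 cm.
2352π cm³/s

V = (4/3)πr³
dV/dt = dV/dr · dr/dt = 4πr² · 12
At r = 7: dV/dt = 2352π cm³/s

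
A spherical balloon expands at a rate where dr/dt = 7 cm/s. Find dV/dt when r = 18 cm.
9072π cm³/s

V = (4/3)πr³
dV/dt = dV/dr · dr/dt = 4πr² · 7
At r = 18: dV/dt = 9072π cm³/s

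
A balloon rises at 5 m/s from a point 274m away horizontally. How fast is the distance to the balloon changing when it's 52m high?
26√19445/3889 ≈ 0.9323 m/s

z² = 274² + y²
z = √(274² + 52²) = 2√19445
dz/dt = y/z · dy/dt = 52/(2√19445) · 5 = 26√19445/3889 ≈ 0.9323 m/s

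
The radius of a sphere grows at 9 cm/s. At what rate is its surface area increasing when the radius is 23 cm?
1656π cm²/s

S = 4πr²
dS/dt = dS/dr · dr/dt = 8πr · 9
At r = 23: dS/dt = 1656π cm²/s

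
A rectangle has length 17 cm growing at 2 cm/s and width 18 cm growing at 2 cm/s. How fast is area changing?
70 cm²/s

A = lw
dA/dt = w·dl/dt + l·dw/dt = 18·2 + 17·2 = 70 cm²/s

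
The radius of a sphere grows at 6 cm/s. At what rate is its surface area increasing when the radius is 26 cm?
1248π cm²/s

S = 4πr²
dS/dt = dS/dr · dr/dt = 8πr · 6
At r = 26: dS/dt = 1248π cm²/s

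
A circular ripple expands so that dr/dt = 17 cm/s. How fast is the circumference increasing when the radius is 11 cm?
34π cm/s

C = 2πr
dC/dt = 2π · dr/dt = 2π · 17 = 34π cm/s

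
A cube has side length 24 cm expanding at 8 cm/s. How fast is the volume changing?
13824 cm³/s

V = s³
dV/dt = 3s² · ds/dt = 3·24²·8 = 13824 cm³/s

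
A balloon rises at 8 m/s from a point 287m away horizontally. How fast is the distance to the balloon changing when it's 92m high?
736√90833/90833 ≈ 2.442 m/s

z² = 287² + y²
z = √(287² + 92²) = √90833
dz/dt = y/z · dy/dt = 92/√90833 · 8 = 736√90833/90833 ≈ 2.442 m/s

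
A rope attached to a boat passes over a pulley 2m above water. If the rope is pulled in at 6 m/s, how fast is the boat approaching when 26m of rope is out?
13√42/14 ≈ 6.018 m/s

rope² = x² + 2²
x = √(26² - 2²) = 4√42
dx/dt = (rope/x) · d(rope)/dt = (26/(4√42)) · (-6) = -13√42/14 m/s
The boat approaches at 13√42/14 ≈ 6.018 m/s.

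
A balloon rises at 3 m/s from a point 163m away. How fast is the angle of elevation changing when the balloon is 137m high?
0.010786 rad/s

tan(θ) = y/163
sec²(θ) · dθ/dt = (1/163) · dy/dt
dθ/dt = cos²(θ)/163 · 3 = 163/(163² + 137²) · 3
dθ/dt = 0.010786 rad/s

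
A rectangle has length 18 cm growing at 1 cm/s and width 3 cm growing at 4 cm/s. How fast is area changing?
75 cm²/s

A = lw
dA/dt = w·dl/dt + l·dw/dt = 3·1 + 18·4 = 75 cm²/s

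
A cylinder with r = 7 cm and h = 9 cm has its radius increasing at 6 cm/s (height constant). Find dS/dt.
276π cm²/s

S = 2πrh + 2πr² (lateral + bases)
dS/dt = (2πh + 4πr)·dr/dt = (2π·9 + 4π·7)·6
= 276π cm²/s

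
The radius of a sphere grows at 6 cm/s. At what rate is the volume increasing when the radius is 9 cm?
1944π cm³/s

V = (4/3)πr³
dV/dt = dV/dr · dr/dt = 4πr² · 6
At r = 9: dV/dt = 1944π cm³/s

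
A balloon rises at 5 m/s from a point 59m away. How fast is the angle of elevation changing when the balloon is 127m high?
0.015043 rad/s

tan(θ) = y/59
sec²(θ) · dθ/dt = (1/59) · dy/dt
dθ/dt = cos²(θ)/59 · 5 = 59/(59² + 127²) · 5
dθ/dt = 0.015043 rad/s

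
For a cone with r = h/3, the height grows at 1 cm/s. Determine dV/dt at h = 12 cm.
16π cm³/s

V = (1/3)π(h/3)²h = πh³/27
dV/dt = πh²/9 · 1
At h = 12: dV/dt = 16π cm³/s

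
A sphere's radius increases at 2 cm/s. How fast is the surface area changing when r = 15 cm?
240π cm²/s

S = 4πr²
dS/dt = dS/dr · dr/dt = 8πr · 2
At r = 15: dS/dt = 240π cm²/s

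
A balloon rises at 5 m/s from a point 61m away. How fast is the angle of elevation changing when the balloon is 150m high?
0.011632 rad/s

tan(θ) = y/61
sec²(θ) · dθ/dt = (1/61) · dy/dt
dθ/dt = cos²(θ)/61 · 5 = 61/(61² + 150²) · 5
dθ/dt = 0.011632 rad/s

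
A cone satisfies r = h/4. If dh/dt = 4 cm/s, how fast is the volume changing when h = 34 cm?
289π cm³/s

V = (1/3)π(h/4)²h = πh³/48
dV/dt = πh²/16 · 4
At h = 34: dV/dt = 289π cm³/s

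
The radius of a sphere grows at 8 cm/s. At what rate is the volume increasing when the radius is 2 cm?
128π cm³/s

V = (4/3)πr³
dV/dt = dV/dr · dr/dt = 4πr² · 8
At r = 2: dV/dt = 128π cm³/s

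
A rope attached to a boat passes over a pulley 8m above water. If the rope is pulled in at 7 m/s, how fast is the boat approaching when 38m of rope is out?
133√345/345 ≈ 7.16 m/s

rope² = x² + 8²
x = √(38² - 8²) = 2√345
dx/dt = (rope/x) · d(rope)/dt = (38/(2√345)) · (-7) = -133√345/345 m/s
The boat approaches at 133√345/345 ≈ 7.16 m/s.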